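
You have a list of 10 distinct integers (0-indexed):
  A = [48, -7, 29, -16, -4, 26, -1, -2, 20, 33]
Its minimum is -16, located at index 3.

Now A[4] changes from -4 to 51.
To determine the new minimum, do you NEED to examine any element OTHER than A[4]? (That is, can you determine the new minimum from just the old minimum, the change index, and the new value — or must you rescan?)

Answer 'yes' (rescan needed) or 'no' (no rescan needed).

Answer: no

Derivation:
Old min = -16 at index 3
Change at index 4: -4 -> 51
Index 4 was NOT the min. New min = min(-16, 51). No rescan of other elements needed.
Needs rescan: no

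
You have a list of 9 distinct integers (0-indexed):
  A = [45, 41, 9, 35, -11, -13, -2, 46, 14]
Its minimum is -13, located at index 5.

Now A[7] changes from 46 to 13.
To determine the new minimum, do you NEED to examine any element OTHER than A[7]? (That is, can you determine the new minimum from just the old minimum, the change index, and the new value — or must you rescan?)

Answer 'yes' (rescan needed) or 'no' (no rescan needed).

Old min = -13 at index 5
Change at index 7: 46 -> 13
Index 7 was NOT the min. New min = min(-13, 13). No rescan of other elements needed.
Needs rescan: no

Answer: no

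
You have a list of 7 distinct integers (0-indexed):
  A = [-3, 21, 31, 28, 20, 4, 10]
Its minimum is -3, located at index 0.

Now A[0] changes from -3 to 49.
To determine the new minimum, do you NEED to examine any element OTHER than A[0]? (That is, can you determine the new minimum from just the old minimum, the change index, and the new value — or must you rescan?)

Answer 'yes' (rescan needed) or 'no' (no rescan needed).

Old min = -3 at index 0
Change at index 0: -3 -> 49
Index 0 WAS the min and new value 49 > old min -3. Must rescan other elements to find the new min.
Needs rescan: yes

Answer: yes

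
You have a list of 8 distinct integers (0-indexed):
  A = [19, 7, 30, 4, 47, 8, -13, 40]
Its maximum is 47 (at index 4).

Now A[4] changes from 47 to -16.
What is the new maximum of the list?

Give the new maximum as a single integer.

Answer: 40

Derivation:
Old max = 47 (at index 4)
Change: A[4] 47 -> -16
Changed element WAS the max -> may need rescan.
  Max of remaining elements: 40
  New max = max(-16, 40) = 40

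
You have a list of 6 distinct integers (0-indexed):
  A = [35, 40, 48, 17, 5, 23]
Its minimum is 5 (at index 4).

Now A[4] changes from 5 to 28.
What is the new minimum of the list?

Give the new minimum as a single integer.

Old min = 5 (at index 4)
Change: A[4] 5 -> 28
Changed element WAS the min. Need to check: is 28 still <= all others?
  Min of remaining elements: 17
  New min = min(28, 17) = 17

Answer: 17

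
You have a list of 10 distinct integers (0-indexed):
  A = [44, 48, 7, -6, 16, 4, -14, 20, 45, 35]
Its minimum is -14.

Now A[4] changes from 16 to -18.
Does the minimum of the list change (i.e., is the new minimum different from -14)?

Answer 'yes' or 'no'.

Old min = -14
Change: A[4] 16 -> -18
Changed element was NOT the min; min changes only if -18 < -14.
New min = -18; changed? yes

Answer: yes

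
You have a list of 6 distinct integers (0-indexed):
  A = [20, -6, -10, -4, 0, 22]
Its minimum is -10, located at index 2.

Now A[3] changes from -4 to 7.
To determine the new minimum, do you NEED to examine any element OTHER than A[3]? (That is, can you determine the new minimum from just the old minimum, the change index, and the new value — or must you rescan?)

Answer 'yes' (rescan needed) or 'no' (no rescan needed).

Old min = -10 at index 2
Change at index 3: -4 -> 7
Index 3 was NOT the min. New min = min(-10, 7). No rescan of other elements needed.
Needs rescan: no

Answer: no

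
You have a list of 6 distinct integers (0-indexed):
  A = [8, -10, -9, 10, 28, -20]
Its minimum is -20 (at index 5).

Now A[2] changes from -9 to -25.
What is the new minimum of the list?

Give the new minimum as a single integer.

Old min = -20 (at index 5)
Change: A[2] -9 -> -25
Changed element was NOT the old min.
  New min = min(old_min, new_val) = min(-20, -25) = -25

Answer: -25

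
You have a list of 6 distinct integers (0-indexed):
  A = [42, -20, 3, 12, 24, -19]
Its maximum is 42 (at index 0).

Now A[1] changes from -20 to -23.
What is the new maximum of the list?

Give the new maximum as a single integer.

Answer: 42

Derivation:
Old max = 42 (at index 0)
Change: A[1] -20 -> -23
Changed element was NOT the old max.
  New max = max(old_max, new_val) = max(42, -23) = 42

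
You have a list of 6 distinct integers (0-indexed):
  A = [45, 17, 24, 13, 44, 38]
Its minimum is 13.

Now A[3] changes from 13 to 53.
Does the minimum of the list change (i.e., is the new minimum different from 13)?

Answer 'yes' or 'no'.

Answer: yes

Derivation:
Old min = 13
Change: A[3] 13 -> 53
Changed element was the min; new min must be rechecked.
New min = 17; changed? yes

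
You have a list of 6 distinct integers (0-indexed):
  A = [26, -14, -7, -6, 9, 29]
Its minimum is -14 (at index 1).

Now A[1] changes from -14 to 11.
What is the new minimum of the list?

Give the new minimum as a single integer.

Old min = -14 (at index 1)
Change: A[1] -14 -> 11
Changed element WAS the min. Need to check: is 11 still <= all others?
  Min of remaining elements: -7
  New min = min(11, -7) = -7

Answer: -7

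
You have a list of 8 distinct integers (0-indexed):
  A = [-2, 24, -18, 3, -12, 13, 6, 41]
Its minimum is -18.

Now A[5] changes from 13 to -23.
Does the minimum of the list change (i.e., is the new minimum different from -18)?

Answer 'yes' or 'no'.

Old min = -18
Change: A[5] 13 -> -23
Changed element was NOT the min; min changes only if -23 < -18.
New min = -23; changed? yes

Answer: yes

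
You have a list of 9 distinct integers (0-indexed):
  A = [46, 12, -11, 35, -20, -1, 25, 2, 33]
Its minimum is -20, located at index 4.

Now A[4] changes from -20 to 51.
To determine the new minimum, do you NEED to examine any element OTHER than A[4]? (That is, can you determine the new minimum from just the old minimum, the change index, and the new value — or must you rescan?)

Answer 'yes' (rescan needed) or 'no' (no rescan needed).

Old min = -20 at index 4
Change at index 4: -20 -> 51
Index 4 WAS the min and new value 51 > old min -20. Must rescan other elements to find the new min.
Needs rescan: yes

Answer: yes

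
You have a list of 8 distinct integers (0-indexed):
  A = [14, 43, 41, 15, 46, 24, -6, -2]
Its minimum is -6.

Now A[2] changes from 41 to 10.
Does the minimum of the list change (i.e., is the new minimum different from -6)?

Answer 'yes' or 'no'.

Answer: no

Derivation:
Old min = -6
Change: A[2] 41 -> 10
Changed element was NOT the min; min changes only if 10 < -6.
New min = -6; changed? no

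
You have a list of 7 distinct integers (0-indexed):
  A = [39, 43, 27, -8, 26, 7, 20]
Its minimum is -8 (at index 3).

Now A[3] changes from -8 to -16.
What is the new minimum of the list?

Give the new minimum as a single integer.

Answer: -16

Derivation:
Old min = -8 (at index 3)
Change: A[3] -8 -> -16
Changed element WAS the min. Need to check: is -16 still <= all others?
  Min of remaining elements: 7
  New min = min(-16, 7) = -16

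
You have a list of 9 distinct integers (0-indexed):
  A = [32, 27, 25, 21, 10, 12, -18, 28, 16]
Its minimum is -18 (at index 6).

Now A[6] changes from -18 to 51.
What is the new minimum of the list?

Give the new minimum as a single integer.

Answer: 10

Derivation:
Old min = -18 (at index 6)
Change: A[6] -18 -> 51
Changed element WAS the min. Need to check: is 51 still <= all others?
  Min of remaining elements: 10
  New min = min(51, 10) = 10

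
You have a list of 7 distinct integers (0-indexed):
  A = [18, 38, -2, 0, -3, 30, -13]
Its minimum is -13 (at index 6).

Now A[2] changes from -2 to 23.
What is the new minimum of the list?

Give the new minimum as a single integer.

Old min = -13 (at index 6)
Change: A[2] -2 -> 23
Changed element was NOT the old min.
  New min = min(old_min, new_val) = min(-13, 23) = -13

Answer: -13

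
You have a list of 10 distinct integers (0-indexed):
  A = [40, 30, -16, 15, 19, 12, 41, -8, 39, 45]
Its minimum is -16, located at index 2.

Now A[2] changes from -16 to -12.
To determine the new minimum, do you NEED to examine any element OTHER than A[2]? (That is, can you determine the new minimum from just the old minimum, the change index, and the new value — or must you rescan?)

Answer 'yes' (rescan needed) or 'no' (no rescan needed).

Answer: yes

Derivation:
Old min = -16 at index 2
Change at index 2: -16 -> -12
Index 2 WAS the min and new value -12 > old min -16. Must rescan other elements to find the new min.
Needs rescan: yes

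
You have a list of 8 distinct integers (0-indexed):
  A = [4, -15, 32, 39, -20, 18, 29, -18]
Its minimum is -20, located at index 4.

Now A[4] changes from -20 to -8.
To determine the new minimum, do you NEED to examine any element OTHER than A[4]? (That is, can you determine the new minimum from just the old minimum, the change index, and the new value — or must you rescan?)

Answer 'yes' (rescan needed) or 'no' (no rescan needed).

Old min = -20 at index 4
Change at index 4: -20 -> -8
Index 4 WAS the min and new value -8 > old min -20. Must rescan other elements to find the new min.
Needs rescan: yes

Answer: yes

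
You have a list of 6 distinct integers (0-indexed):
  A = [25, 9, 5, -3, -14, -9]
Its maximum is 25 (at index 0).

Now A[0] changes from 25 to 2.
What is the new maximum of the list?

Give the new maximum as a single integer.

Old max = 25 (at index 0)
Change: A[0] 25 -> 2
Changed element WAS the max -> may need rescan.
  Max of remaining elements: 9
  New max = max(2, 9) = 9

Answer: 9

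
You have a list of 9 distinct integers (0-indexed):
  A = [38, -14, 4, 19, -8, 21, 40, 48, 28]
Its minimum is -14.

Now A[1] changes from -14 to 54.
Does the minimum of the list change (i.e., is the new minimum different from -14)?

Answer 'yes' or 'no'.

Answer: yes

Derivation:
Old min = -14
Change: A[1] -14 -> 54
Changed element was the min; new min must be rechecked.
New min = -8; changed? yes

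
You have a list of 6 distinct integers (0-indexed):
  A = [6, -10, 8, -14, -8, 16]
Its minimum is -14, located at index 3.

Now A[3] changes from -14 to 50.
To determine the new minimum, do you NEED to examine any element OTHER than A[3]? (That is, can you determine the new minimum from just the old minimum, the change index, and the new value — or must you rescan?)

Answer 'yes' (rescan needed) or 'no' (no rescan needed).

Old min = -14 at index 3
Change at index 3: -14 -> 50
Index 3 WAS the min and new value 50 > old min -14. Must rescan other elements to find the new min.
Needs rescan: yes

Answer: yes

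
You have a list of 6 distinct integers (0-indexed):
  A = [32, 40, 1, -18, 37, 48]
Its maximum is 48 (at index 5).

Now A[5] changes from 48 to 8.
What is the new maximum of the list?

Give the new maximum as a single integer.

Old max = 48 (at index 5)
Change: A[5] 48 -> 8
Changed element WAS the max -> may need rescan.
  Max of remaining elements: 40
  New max = max(8, 40) = 40

Answer: 40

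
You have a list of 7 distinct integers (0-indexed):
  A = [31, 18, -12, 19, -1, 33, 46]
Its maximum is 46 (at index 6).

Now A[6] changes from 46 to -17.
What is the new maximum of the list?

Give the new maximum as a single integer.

Answer: 33

Derivation:
Old max = 46 (at index 6)
Change: A[6] 46 -> -17
Changed element WAS the max -> may need rescan.
  Max of remaining elements: 33
  New max = max(-17, 33) = 33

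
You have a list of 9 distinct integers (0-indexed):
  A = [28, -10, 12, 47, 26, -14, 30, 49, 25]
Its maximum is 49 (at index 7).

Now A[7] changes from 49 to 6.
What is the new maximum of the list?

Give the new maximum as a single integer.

Answer: 47

Derivation:
Old max = 49 (at index 7)
Change: A[7] 49 -> 6
Changed element WAS the max -> may need rescan.
  Max of remaining elements: 47
  New max = max(6, 47) = 47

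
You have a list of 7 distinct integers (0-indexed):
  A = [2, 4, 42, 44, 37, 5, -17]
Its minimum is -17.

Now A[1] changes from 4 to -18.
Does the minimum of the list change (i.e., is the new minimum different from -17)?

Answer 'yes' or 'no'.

Old min = -17
Change: A[1] 4 -> -18
Changed element was NOT the min; min changes only if -18 < -17.
New min = -18; changed? yes

Answer: yes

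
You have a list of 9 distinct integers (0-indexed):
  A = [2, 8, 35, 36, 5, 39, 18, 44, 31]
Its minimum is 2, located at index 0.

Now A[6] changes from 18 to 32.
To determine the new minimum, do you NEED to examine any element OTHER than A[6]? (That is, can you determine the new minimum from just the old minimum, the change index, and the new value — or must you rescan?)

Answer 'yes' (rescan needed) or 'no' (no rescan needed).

Old min = 2 at index 0
Change at index 6: 18 -> 32
Index 6 was NOT the min. New min = min(2, 32). No rescan of other elements needed.
Needs rescan: no

Answer: no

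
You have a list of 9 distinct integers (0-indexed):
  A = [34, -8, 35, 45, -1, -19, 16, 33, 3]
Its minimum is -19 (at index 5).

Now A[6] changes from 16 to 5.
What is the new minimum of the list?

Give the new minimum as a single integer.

Old min = -19 (at index 5)
Change: A[6] 16 -> 5
Changed element was NOT the old min.
  New min = min(old_min, new_val) = min(-19, 5) = -19

Answer: -19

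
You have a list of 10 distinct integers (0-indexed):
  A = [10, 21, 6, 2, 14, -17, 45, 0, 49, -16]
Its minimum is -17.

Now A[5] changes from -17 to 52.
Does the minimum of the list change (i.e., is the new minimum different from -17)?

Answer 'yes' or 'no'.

Old min = -17
Change: A[5] -17 -> 52
Changed element was the min; new min must be rechecked.
New min = -16; changed? yes

Answer: yes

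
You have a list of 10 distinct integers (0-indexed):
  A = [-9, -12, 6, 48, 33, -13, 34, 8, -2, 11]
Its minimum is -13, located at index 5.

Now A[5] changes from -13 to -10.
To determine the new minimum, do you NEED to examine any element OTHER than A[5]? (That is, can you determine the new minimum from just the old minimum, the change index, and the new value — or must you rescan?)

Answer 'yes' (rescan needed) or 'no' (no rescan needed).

Old min = -13 at index 5
Change at index 5: -13 -> -10
Index 5 WAS the min and new value -10 > old min -13. Must rescan other elements to find the new min.
Needs rescan: yes

Answer: yes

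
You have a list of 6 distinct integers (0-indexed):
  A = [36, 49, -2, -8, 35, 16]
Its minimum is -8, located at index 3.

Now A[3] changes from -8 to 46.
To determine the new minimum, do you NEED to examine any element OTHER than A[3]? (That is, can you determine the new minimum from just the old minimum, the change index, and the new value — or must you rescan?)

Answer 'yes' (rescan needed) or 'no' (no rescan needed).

Answer: yes

Derivation:
Old min = -8 at index 3
Change at index 3: -8 -> 46
Index 3 WAS the min and new value 46 > old min -8. Must rescan other elements to find the new min.
Needs rescan: yes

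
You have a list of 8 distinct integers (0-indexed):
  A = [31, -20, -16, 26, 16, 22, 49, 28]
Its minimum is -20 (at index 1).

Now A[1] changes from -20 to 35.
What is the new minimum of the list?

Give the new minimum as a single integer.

Old min = -20 (at index 1)
Change: A[1] -20 -> 35
Changed element WAS the min. Need to check: is 35 still <= all others?
  Min of remaining elements: -16
  New min = min(35, -16) = -16

Answer: -16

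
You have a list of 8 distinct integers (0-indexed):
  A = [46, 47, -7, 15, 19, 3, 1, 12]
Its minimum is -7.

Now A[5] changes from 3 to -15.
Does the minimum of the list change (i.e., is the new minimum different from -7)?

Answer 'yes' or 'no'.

Answer: yes

Derivation:
Old min = -7
Change: A[5] 3 -> -15
Changed element was NOT the min; min changes only if -15 < -7.
New min = -15; changed? yes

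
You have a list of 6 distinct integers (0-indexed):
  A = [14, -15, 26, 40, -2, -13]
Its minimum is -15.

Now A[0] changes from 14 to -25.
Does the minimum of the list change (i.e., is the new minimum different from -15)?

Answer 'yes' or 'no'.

Old min = -15
Change: A[0] 14 -> -25
Changed element was NOT the min; min changes only if -25 < -15.
New min = -25; changed? yes

Answer: yes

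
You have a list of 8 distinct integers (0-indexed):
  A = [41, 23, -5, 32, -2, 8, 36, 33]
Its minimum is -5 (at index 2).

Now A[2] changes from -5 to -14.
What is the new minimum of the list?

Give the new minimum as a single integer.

Old min = -5 (at index 2)
Change: A[2] -5 -> -14
Changed element WAS the min. Need to check: is -14 still <= all others?
  Min of remaining elements: -2
  New min = min(-14, -2) = -14

Answer: -14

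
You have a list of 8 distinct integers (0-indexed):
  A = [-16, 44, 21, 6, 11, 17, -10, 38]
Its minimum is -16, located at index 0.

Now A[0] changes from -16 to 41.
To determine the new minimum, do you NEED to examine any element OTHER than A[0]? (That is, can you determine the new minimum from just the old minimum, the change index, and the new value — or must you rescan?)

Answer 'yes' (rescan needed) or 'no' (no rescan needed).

Old min = -16 at index 0
Change at index 0: -16 -> 41
Index 0 WAS the min and new value 41 > old min -16. Must rescan other elements to find the new min.
Needs rescan: yes

Answer: yes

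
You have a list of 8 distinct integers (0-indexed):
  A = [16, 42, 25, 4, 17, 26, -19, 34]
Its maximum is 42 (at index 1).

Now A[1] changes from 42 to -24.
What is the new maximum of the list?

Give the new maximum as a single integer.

Answer: 34

Derivation:
Old max = 42 (at index 1)
Change: A[1] 42 -> -24
Changed element WAS the max -> may need rescan.
  Max of remaining elements: 34
  New max = max(-24, 34) = 34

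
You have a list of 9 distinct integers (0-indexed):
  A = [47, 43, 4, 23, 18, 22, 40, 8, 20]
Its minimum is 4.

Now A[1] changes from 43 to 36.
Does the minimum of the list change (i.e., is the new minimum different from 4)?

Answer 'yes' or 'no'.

Answer: no

Derivation:
Old min = 4
Change: A[1] 43 -> 36
Changed element was NOT the min; min changes only if 36 < 4.
New min = 4; changed? no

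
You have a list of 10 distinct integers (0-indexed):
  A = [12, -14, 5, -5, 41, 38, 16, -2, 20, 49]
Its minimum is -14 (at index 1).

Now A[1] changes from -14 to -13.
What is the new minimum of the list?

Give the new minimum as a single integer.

Old min = -14 (at index 1)
Change: A[1] -14 -> -13
Changed element WAS the min. Need to check: is -13 still <= all others?
  Min of remaining elements: -5
  New min = min(-13, -5) = -13

Answer: -13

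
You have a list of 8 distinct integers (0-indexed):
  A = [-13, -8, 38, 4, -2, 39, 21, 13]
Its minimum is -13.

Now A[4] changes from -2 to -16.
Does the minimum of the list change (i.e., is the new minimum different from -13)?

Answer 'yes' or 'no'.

Old min = -13
Change: A[4] -2 -> -16
Changed element was NOT the min; min changes only if -16 < -13.
New min = -16; changed? yes

Answer: yes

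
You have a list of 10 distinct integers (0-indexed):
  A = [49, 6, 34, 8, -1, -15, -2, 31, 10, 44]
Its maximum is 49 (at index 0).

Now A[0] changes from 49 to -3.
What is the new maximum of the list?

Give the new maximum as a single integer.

Answer: 44

Derivation:
Old max = 49 (at index 0)
Change: A[0] 49 -> -3
Changed element WAS the max -> may need rescan.
  Max of remaining elements: 44
  New max = max(-3, 44) = 44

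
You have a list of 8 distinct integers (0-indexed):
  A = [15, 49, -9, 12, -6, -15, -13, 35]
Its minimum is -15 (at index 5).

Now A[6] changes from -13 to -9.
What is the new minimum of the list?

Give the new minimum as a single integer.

Old min = -15 (at index 5)
Change: A[6] -13 -> -9
Changed element was NOT the old min.
  New min = min(old_min, new_val) = min(-15, -9) = -15

Answer: -15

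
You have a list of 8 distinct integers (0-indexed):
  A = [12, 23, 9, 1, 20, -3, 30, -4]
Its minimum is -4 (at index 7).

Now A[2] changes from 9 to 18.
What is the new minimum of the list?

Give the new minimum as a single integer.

Answer: -4

Derivation:
Old min = -4 (at index 7)
Change: A[2] 9 -> 18
Changed element was NOT the old min.
  New min = min(old_min, new_val) = min(-4, 18) = -4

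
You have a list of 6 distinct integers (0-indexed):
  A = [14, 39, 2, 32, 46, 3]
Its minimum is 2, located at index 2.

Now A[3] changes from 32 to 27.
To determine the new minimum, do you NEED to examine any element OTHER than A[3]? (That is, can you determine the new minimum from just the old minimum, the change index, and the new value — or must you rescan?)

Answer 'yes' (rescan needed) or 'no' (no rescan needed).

Old min = 2 at index 2
Change at index 3: 32 -> 27
Index 3 was NOT the min. New min = min(2, 27). No rescan of other elements needed.
Needs rescan: no

Answer: no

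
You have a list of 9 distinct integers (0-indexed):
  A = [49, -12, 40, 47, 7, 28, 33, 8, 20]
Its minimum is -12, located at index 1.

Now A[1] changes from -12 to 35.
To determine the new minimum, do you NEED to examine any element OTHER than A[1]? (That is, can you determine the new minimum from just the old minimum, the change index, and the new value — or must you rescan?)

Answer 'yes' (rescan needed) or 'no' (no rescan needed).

Old min = -12 at index 1
Change at index 1: -12 -> 35
Index 1 WAS the min and new value 35 > old min -12. Must rescan other elements to find the new min.
Needs rescan: yes

Answer: yes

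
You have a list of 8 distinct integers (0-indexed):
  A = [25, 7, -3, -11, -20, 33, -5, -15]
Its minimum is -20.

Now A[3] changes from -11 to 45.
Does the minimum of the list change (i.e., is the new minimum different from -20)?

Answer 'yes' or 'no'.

Old min = -20
Change: A[3] -11 -> 45
Changed element was NOT the min; min changes only if 45 < -20.
New min = -20; changed? no

Answer: no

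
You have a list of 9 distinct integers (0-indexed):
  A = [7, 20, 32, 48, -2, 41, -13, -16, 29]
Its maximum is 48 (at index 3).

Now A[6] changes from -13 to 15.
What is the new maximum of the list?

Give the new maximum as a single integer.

Answer: 48

Derivation:
Old max = 48 (at index 3)
Change: A[6] -13 -> 15
Changed element was NOT the old max.
  New max = max(old_max, new_val) = max(48, 15) = 48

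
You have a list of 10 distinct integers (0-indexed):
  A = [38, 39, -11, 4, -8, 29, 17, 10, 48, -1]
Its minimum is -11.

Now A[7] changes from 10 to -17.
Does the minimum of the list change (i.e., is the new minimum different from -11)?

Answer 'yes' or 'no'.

Old min = -11
Change: A[7] 10 -> -17
Changed element was NOT the min; min changes only if -17 < -11.
New min = -17; changed? yes

Answer: yes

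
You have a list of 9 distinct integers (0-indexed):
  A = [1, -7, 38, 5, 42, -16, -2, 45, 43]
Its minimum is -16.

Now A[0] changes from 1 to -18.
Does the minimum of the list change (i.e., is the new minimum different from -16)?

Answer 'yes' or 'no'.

Answer: yes

Derivation:
Old min = -16
Change: A[0] 1 -> -18
Changed element was NOT the min; min changes only if -18 < -16.
New min = -18; changed? yes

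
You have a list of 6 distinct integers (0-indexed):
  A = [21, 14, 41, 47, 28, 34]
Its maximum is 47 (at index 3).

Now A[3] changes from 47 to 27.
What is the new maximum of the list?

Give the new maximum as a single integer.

Old max = 47 (at index 3)
Change: A[3] 47 -> 27
Changed element WAS the max -> may need rescan.
  Max of remaining elements: 41
  New max = max(27, 41) = 41

Answer: 41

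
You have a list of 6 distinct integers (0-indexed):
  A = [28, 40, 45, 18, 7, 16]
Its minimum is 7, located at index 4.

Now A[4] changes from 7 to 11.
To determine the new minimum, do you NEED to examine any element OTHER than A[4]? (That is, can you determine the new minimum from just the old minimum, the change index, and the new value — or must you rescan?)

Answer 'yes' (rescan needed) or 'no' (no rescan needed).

Answer: yes

Derivation:
Old min = 7 at index 4
Change at index 4: 7 -> 11
Index 4 WAS the min and new value 11 > old min 7. Must rescan other elements to find the new min.
Needs rescan: yes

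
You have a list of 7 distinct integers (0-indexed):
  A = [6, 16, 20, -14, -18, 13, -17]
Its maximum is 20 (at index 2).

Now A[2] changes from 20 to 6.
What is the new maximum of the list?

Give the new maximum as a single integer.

Answer: 16

Derivation:
Old max = 20 (at index 2)
Change: A[2] 20 -> 6
Changed element WAS the max -> may need rescan.
  Max of remaining elements: 16
  New max = max(6, 16) = 16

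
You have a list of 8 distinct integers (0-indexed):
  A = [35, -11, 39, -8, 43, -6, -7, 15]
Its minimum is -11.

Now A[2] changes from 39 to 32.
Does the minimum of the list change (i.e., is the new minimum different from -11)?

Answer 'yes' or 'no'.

Answer: no

Derivation:
Old min = -11
Change: A[2] 39 -> 32
Changed element was NOT the min; min changes only if 32 < -11.
New min = -11; changed? no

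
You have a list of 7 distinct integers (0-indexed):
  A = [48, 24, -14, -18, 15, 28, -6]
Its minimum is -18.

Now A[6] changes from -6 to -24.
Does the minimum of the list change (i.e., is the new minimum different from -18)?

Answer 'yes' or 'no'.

Old min = -18
Change: A[6] -6 -> -24
Changed element was NOT the min; min changes only if -24 < -18.
New min = -24; changed? yes

Answer: yes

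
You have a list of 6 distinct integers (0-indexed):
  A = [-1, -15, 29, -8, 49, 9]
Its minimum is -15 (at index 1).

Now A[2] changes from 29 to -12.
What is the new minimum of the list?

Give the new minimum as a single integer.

Answer: -15

Derivation:
Old min = -15 (at index 1)
Change: A[2] 29 -> -12
Changed element was NOT the old min.
  New min = min(old_min, new_val) = min(-15, -12) = -15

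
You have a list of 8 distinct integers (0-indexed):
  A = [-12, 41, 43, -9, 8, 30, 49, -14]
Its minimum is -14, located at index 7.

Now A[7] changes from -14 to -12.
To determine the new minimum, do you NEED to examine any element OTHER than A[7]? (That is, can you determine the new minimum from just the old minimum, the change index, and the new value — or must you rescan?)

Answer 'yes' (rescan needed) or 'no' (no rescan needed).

Old min = -14 at index 7
Change at index 7: -14 -> -12
Index 7 WAS the min and new value -12 > old min -14. Must rescan other elements to find the new min.
Needs rescan: yes

Answer: yes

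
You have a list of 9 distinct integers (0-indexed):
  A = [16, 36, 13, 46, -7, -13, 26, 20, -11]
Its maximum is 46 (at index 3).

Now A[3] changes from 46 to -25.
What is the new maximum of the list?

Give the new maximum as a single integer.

Old max = 46 (at index 3)
Change: A[3] 46 -> -25
Changed element WAS the max -> may need rescan.
  Max of remaining elements: 36
  New max = max(-25, 36) = 36

Answer: 36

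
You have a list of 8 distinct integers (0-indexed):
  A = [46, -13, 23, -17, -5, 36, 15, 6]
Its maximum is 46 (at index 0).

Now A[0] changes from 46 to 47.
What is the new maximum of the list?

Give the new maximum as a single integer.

Answer: 47

Derivation:
Old max = 46 (at index 0)
Change: A[0] 46 -> 47
Changed element WAS the max -> may need rescan.
  Max of remaining elements: 36
  New max = max(47, 36) = 47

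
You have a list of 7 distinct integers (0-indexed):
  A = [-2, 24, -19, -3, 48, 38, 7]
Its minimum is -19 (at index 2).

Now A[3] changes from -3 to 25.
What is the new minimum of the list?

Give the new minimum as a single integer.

Old min = -19 (at index 2)
Change: A[3] -3 -> 25
Changed element was NOT the old min.
  New min = min(old_min, new_val) = min(-19, 25) = -19

Answer: -19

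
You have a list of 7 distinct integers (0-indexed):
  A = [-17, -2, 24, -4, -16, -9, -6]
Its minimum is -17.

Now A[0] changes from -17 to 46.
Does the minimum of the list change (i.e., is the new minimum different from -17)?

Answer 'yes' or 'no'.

Answer: yes

Derivation:
Old min = -17
Change: A[0] -17 -> 46
Changed element was the min; new min must be rechecked.
New min = -16; changed? yes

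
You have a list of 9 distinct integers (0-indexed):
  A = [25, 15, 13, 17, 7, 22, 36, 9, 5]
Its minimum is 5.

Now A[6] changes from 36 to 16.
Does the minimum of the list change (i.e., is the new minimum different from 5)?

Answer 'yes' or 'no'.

Answer: no

Derivation:
Old min = 5
Change: A[6] 36 -> 16
Changed element was NOT the min; min changes only if 16 < 5.
New min = 5; changed? no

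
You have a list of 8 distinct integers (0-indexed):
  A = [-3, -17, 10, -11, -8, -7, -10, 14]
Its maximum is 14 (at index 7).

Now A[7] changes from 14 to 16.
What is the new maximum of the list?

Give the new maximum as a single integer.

Answer: 16

Derivation:
Old max = 14 (at index 7)
Change: A[7] 14 -> 16
Changed element WAS the max -> may need rescan.
  Max of remaining elements: 10
  New max = max(16, 10) = 16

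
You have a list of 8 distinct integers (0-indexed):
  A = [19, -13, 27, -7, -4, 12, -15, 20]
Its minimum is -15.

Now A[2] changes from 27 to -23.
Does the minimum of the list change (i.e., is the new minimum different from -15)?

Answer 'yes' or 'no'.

Answer: yes

Derivation:
Old min = -15
Change: A[2] 27 -> -23
Changed element was NOT the min; min changes only if -23 < -15.
New min = -23; changed? yes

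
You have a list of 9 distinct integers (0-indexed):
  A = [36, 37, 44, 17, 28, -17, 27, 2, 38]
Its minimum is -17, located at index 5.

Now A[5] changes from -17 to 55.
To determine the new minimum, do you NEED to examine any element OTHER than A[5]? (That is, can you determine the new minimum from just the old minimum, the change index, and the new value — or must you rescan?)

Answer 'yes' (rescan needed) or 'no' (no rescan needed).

Old min = -17 at index 5
Change at index 5: -17 -> 55
Index 5 WAS the min and new value 55 > old min -17. Must rescan other elements to find the new min.
Needs rescan: yes

Answer: yes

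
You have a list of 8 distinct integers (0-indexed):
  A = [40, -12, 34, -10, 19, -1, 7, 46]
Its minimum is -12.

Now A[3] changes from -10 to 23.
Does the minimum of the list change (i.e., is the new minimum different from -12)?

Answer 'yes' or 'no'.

Answer: no

Derivation:
Old min = -12
Change: A[3] -10 -> 23
Changed element was NOT the min; min changes only if 23 < -12.
New min = -12; changed? no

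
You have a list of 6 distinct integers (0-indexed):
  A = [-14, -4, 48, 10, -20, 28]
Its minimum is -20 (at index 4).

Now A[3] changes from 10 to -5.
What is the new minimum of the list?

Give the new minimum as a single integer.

Old min = -20 (at index 4)
Change: A[3] 10 -> -5
Changed element was NOT the old min.
  New min = min(old_min, new_val) = min(-20, -5) = -20

Answer: -20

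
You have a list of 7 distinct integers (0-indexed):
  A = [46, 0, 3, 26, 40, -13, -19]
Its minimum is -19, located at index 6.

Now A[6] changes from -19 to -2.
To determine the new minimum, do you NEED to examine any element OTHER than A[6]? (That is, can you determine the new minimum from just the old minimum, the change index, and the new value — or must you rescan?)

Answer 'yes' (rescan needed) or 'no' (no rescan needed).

Old min = -19 at index 6
Change at index 6: -19 -> -2
Index 6 WAS the min and new value -2 > old min -19. Must rescan other elements to find the new min.
Needs rescan: yes

Answer: yes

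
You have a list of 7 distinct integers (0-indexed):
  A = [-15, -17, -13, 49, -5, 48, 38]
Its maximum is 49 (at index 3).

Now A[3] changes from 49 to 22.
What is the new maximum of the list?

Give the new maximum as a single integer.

Answer: 48

Derivation:
Old max = 49 (at index 3)
Change: A[3] 49 -> 22
Changed element WAS the max -> may need rescan.
  Max of remaining elements: 48
  New max = max(22, 48) = 48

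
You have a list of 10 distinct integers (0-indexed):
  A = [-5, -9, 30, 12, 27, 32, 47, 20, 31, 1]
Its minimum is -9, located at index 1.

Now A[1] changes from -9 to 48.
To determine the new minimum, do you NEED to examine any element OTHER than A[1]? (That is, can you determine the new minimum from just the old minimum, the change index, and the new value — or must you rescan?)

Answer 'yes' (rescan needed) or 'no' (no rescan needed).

Answer: yes

Derivation:
Old min = -9 at index 1
Change at index 1: -9 -> 48
Index 1 WAS the min and new value 48 > old min -9. Must rescan other elements to find the new min.
Needs rescan: yes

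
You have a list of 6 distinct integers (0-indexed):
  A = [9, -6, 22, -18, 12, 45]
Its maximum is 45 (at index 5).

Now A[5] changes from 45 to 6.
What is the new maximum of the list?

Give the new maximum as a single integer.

Old max = 45 (at index 5)
Change: A[5] 45 -> 6
Changed element WAS the max -> may need rescan.
  Max of remaining elements: 22
  New max = max(6, 22) = 22

Answer: 22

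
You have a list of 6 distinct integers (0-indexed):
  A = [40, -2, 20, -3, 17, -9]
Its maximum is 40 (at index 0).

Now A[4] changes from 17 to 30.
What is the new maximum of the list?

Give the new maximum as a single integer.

Answer: 40

Derivation:
Old max = 40 (at index 0)
Change: A[4] 17 -> 30
Changed element was NOT the old max.
  New max = max(old_max, new_val) = max(40, 30) = 40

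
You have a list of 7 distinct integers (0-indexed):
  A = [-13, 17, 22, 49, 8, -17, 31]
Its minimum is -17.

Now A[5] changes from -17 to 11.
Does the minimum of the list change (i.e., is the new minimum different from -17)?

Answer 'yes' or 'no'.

Answer: yes

Derivation:
Old min = -17
Change: A[5] -17 -> 11
Changed element was the min; new min must be rechecked.
New min = -13; changed? yes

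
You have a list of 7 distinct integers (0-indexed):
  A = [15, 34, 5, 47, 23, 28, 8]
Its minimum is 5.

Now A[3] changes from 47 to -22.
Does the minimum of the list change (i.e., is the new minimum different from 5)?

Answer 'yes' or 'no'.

Answer: yes

Derivation:
Old min = 5
Change: A[3] 47 -> -22
Changed element was NOT the min; min changes only if -22 < 5.
New min = -22; changed? yes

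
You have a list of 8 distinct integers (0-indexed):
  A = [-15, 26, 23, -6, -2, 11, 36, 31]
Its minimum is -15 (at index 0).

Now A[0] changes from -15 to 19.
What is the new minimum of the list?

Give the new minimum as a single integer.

Answer: -6

Derivation:
Old min = -15 (at index 0)
Change: A[0] -15 -> 19
Changed element WAS the min. Need to check: is 19 still <= all others?
  Min of remaining elements: -6
  New min = min(19, -6) = -6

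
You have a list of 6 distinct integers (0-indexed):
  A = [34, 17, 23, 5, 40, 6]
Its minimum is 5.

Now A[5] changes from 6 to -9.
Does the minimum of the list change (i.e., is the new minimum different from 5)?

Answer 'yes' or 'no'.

Answer: yes

Derivation:
Old min = 5
Change: A[5] 6 -> -9
Changed element was NOT the min; min changes only if -9 < 5.
New min = -9; changed? yes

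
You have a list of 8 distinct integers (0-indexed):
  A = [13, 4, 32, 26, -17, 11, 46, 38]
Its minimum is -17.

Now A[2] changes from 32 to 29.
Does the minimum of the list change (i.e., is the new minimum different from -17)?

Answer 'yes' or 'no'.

Old min = -17
Change: A[2] 32 -> 29
Changed element was NOT the min; min changes only if 29 < -17.
New min = -17; changed? no

Answer: no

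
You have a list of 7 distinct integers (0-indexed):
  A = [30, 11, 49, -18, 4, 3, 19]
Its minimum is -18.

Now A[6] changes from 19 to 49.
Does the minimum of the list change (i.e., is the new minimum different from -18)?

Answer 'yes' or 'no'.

Answer: no

Derivation:
Old min = -18
Change: A[6] 19 -> 49
Changed element was NOT the min; min changes only if 49 < -18.
New min = -18; changed? no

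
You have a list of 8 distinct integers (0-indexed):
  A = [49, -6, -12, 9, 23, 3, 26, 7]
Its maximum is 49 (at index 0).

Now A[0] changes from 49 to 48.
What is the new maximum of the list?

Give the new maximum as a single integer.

Old max = 49 (at index 0)
Change: A[0] 49 -> 48
Changed element WAS the max -> may need rescan.
  Max of remaining elements: 26
  New max = max(48, 26) = 48

Answer: 48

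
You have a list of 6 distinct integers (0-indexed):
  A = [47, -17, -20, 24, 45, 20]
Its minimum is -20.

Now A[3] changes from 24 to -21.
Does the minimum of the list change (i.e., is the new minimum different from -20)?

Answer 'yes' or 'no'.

Answer: yes

Derivation:
Old min = -20
Change: A[3] 24 -> -21
Changed element was NOT the min; min changes only if -21 < -20.
New min = -21; changed? yes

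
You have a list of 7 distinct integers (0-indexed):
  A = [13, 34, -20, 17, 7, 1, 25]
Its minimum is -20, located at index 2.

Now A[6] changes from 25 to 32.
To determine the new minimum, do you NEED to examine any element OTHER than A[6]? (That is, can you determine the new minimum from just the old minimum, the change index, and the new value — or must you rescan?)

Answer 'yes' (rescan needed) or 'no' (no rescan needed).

Old min = -20 at index 2
Change at index 6: 25 -> 32
Index 6 was NOT the min. New min = min(-20, 32). No rescan of other elements needed.
Needs rescan: no

Answer: no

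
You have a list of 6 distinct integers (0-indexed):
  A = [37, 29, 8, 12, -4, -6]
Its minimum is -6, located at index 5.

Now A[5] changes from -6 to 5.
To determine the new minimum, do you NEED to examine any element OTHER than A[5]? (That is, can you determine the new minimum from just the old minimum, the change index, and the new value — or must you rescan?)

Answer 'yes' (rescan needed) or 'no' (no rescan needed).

Old min = -6 at index 5
Change at index 5: -6 -> 5
Index 5 WAS the min and new value 5 > old min -6. Must rescan other elements to find the new min.
Needs rescan: yes

Answer: yes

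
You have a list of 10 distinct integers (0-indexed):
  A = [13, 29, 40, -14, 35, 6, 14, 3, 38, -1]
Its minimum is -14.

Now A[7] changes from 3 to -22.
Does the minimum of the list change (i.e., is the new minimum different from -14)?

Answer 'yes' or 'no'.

Old min = -14
Change: A[7] 3 -> -22
Changed element was NOT the min; min changes only if -22 < -14.
New min = -22; changed? yes

Answer: yes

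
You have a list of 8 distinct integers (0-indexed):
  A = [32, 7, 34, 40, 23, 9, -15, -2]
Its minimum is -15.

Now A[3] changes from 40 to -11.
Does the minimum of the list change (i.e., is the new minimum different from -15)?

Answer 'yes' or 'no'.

Old min = -15
Change: A[3] 40 -> -11
Changed element was NOT the min; min changes only if -11 < -15.
New min = -15; changed? no

Answer: no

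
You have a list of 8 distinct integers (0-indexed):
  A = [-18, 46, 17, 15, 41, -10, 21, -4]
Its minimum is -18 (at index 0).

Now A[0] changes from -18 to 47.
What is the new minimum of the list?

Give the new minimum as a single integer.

Answer: -10

Derivation:
Old min = -18 (at index 0)
Change: A[0] -18 -> 47
Changed element WAS the min. Need to check: is 47 still <= all others?
  Min of remaining elements: -10
  New min = min(47, -10) = -10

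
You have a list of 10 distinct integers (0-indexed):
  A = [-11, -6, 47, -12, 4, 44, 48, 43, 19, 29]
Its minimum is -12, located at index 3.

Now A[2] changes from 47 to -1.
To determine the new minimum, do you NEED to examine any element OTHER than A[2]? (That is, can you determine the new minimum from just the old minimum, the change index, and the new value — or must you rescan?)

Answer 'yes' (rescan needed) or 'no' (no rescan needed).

Answer: no

Derivation:
Old min = -12 at index 3
Change at index 2: 47 -> -1
Index 2 was NOT the min. New min = min(-12, -1). No rescan of other elements needed.
Needs rescan: no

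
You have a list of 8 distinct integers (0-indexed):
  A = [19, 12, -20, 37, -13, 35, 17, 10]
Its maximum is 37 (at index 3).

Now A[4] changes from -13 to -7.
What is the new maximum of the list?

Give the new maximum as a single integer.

Old max = 37 (at index 3)
Change: A[4] -13 -> -7
Changed element was NOT the old max.
  New max = max(old_max, new_val) = max(37, -7) = 37

Answer: 37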